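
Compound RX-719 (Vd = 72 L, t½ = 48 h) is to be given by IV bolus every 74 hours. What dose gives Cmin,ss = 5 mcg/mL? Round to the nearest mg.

688 mg

τ/t½ = 74/48 ≈ 1.5417, so f = (1/2)^(74/48) ≈ 0.343488.
Cmin,ss = (D/Vd)·f/(1−f), so D = Cmin,ss·Vd·(1−f)/f.
D = 5 × 72 × (1−f)/f ≈ 5 × 72 × 1.91131 ≈ 688.07 mg.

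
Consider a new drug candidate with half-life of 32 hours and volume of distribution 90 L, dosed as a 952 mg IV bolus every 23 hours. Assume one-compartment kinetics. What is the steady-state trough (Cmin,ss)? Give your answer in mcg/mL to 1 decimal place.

16.4 mcg/mL

k = ln2/t½ = ln2/32 ≈ 0.021661 h⁻¹; fraction remaining f = e^(−kτ) = e^(−0.021661×23) ≈ 0.6076.
Each bolus raises the concentration by D/Vd = 952/90 ≈ 10.578 mcg/mL.
Steady-state trough Cmin,ss = C₀·f/(1−f) ≈ 10.578 × 0.6076/0.3924 ≈ 16.379 mcg/mL.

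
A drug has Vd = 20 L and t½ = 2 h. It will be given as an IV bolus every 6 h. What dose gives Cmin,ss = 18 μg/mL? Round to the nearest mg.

τ/t½ = 6/2 ≈ 3, so f = (1/2)^(6/2) ≈ 0.125000.
Cmin,ss = (D/Vd)·f/(1−f), so D = Cmin,ss·Vd·(1−f)/f.
D = 18 × 20 × (1−f)/f ≈ 18 × 20 × 7.00000 ≈ 2520.00 mg.

2520 mg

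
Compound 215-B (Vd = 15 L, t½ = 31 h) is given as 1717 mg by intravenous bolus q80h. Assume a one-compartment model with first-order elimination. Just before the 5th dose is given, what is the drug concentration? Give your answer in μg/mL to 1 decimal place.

f = (1/2)^(τ/t½) = (1/2)^(80/31) ≈ 0.1672.
C₀ = D/Vd = 1717/15 ≈ 114.467 μg/mL.
Before the 5th dose, 4 doses have been given. Superposition: Cmin = C₀·(f + f² + … + f^4).
≈ 114.467 × (0.1672 + 0.0280 + 0.0047 + 0.0008) ≈ 114.467 × 0.2007 ≈ 22.974 μg/mL.

23.0 μg/mL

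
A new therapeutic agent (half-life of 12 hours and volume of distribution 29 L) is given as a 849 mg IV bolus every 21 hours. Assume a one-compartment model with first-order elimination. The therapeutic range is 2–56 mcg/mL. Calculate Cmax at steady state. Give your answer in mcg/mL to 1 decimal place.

41.7 mcg/mL

k = ln2/t½ = ln2/12 ≈ 0.057762 h⁻¹; fraction remaining f = e^(−kτ) = e^(−0.057762×21) ≈ 0.2973.
At steady state, accumulation factor R = 1/(1 − e^(−kτ)) ≈ 1.4231.
Each bolus raises the concentration by D/Vd = 849/29 ≈ 29.276 mcg/mL.
Steady-state peak Cmax,ss = C₀·R ≈ 29.276 × 1.4231 ≈ 41.663 mcg/mL.
Peak 41.7 mcg/mL vs MTC 56 mcg/mL: below toxic threshold.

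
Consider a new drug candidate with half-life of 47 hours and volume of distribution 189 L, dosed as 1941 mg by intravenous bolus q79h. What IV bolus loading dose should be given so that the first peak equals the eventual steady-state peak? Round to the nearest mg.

2821 mg

f = (1/2)^(79/47) ≈ 0.311899; accumulation ratio R = 1/(1−f) ≈ 1.45328.
Loading dose to hit Cmax,ss on first dose: D_load = D_maint·R ≈ 1941 × 1.45328 ≈ 2820.82 mg.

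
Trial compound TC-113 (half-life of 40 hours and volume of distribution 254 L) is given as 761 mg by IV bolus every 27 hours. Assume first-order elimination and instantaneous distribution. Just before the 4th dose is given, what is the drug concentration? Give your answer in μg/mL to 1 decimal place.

3.8 μg/mL

f = (1/2)^(τ/t½) = (1/2)^(27/40) ≈ 0.6263.
C₀ = D/Vd = 761/254 ≈ 2.996 μg/mL.
Before the 4th dose, 3 doses have been given. Superposition: Cmin = C₀·(f + f² + … + f^3).
≈ 2.996 × (0.6263 + 0.3923 + 0.2457) ≈ 2.996 × 1.2643 ≈ 3.788 μg/mL.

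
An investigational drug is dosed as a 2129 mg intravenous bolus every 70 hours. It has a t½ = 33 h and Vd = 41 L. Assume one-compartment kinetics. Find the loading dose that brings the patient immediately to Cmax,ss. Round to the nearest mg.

2764 mg

f = (1/2)^(70/33) ≈ 0.229854; accumulation ratio R = 1/(1−f) ≈ 1.29846.
Loading dose to hit Cmax,ss on first dose: D_load = D_maint·R ≈ 2129 × 1.29846 ≈ 2764.42 mg.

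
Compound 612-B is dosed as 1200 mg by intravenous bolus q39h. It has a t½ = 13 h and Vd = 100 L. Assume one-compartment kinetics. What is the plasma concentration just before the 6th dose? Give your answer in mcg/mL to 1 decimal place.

1.7 mcg/mL

f = (1/2)^(τ/t½) = (1/2)^(39/13) ≈ 0.1250.
C₀ = D/Vd = 1200/100 ≈ 12.000 mcg/mL.
Before the 6th dose, 5 doses have been given. Superposition: Cmin = C₀·(f + f² + … + f^5).
≈ 12.000 × (0.1250 + 0.0156 + 0.0020 + 0.0002 + 0.0000) ≈ 12.000 × 0.1428 ≈ 1.714 mcg/mL.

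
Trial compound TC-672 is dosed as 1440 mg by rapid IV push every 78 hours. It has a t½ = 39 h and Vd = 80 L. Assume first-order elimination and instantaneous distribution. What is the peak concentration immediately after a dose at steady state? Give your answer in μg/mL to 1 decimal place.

τ = 78 h = 2 half-lives, so f = (1/2)^2 = 0.25.
At steady state, R = 1/(1 − 0.25) = 4/3.
Single-dose peak C₀ = D/Vd = 1440/80 = 18 μg/mL.
Steady-state peak Cmax,ss = C₀·R = 18 × 4/3 ≈ 24.000 μg/mL.

24.0 μg/mL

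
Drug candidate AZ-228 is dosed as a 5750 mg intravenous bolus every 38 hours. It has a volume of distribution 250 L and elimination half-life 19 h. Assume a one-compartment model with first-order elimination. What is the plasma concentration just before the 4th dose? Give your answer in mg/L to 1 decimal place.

7.5 mg/L

f = (1/2)^(τ/t½) = (1/2)^(38/19) ≈ 0.2500.
C₀ = D/Vd = 5750/250 ≈ 23.000 mg/L.
Before the 4th dose, 3 doses have been given. Superposition: Cmin = C₀·(f + f² + … + f^3).
≈ 23.000 × (0.2500 + 0.0625 + 0.0156) ≈ 23.000 × 0.3281 ≈ 7.546 mg/L.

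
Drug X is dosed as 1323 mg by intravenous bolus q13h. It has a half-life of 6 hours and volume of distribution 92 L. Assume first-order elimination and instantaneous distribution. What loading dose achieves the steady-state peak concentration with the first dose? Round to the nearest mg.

1702 mg

f = (1/2)^(13/6) ≈ 0.222725; accumulation ratio R = 1/(1−f) ≈ 1.28655.
Loading dose to hit Cmax,ss on first dose: D_load = D_maint·R ≈ 1323 × 1.28655 ≈ 1702.11 mg.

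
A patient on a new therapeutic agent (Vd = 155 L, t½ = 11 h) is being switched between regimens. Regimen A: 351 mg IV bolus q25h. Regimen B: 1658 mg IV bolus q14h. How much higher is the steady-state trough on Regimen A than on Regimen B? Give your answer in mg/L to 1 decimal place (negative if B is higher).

-7.0 mg/L

Regimen A: f = (1/2)^(25/11) ≈ 0.2069; Cmin,ss = (351/155)·f/(1−f) ≈ 0.591 mg/L.
Regimen B: f = (1/2)^(14/11) ≈ 0.4139; Cmin,ss = (1658/155)·f/(1−f) ≈ 7.554 mg/L.
Difference ≈ 0.591 − 7.554 ≈ -6.963 mg/L.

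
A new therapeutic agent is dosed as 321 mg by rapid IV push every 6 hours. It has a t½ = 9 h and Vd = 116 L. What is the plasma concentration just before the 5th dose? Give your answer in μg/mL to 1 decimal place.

f = (1/2)^(τ/t½) = (1/2)^(6/9) ≈ 0.6300.
C₀ = D/Vd = 321/116 ≈ 2.767 μg/mL.
Before the 5th dose, 4 doses have been given. Superposition: Cmin = C₀·(f + f² + … + f^4).
≈ 2.767 × (0.6300 + 0.3969 + 0.2500 + 0.1575) ≈ 2.767 × 1.4344 ≈ 3.969 μg/mL.

4.0 μg/mL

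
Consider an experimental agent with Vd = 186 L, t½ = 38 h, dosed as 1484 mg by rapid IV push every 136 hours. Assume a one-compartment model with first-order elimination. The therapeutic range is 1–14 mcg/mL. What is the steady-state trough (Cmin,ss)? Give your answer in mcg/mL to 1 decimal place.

Over one 136-h interval, 136/38 ≈ 3.5789 half-lives elapse, leaving f ≈ 0.0837 of each dose.
Accumulation ratio R = 1/(1 − f) ≈ 1/0.9163 ≈ 1.0913.
Single-dose peak C₀ = D/Vd = 1484/186 ≈ 7.978 mcg/mL.
Steady-state peak Cmax,ss = C₀·R ≈ 7.978 × 1.0913 ≈ 8.706 mcg/mL.
One interval later, Cmin,ss = Cmax,ss·e^(−kτ) ≈ 8.706 × 0.0837 ≈ 0.729 mcg/mL.
Trough 0.7 mcg/mL vs MEC 1 mcg/mL: subtherapeutic.

0.7 mcg/mL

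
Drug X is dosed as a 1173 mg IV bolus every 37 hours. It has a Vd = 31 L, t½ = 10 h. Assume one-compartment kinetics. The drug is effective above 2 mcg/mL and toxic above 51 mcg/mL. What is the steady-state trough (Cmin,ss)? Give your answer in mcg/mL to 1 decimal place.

3.2 mcg/mL

Over one 37-h interval, 37/10 ≈ 3.7 half-lives elapse, leaving f ≈ 0.0769 of each dose.
Each bolus raises the concentration by D/Vd = 1173/31 ≈ 37.839 mcg/mL.
Steady-state trough Cmin,ss = C₀·f/(1−f) ≈ 37.839 × 0.0769/0.9231 ≈ 3.152 mcg/mL.
Trough 3.2 mcg/mL vs MEC 2 mcg/mL: adequate.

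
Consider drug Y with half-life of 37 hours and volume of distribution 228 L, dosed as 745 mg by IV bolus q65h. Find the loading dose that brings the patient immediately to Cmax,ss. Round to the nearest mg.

1058 mg

f = (1/2)^(65/37) ≈ 0.295913; accumulation ratio R = 1/(1−f) ≈ 1.42028.
Loading dose to hit Cmax,ss on first dose: D_load = D_maint·R ≈ 745 × 1.42028 ≈ 1058.11 mg.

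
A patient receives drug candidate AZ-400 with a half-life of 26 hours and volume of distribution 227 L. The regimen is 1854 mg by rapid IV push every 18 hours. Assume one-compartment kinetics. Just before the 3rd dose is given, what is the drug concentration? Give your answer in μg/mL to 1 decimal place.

8.2 μg/mL

f = (1/2)^(τ/t½) = (1/2)^(18/26) ≈ 0.6189.
C₀ = D/Vd = 1854/227 ≈ 8.167 μg/mL.
Before the 3rd dose, 2 doses have been given. Superposition: Cmin = C₀·(f + f²).
≈ 8.167 × (0.6189 + 0.3830) ≈ 8.167 × 1.0019 ≈ 8.183 μg/mL.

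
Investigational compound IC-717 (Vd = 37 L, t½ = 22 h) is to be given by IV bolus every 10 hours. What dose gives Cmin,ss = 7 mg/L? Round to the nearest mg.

96 mg

τ/t½ = 10/22 ≈ 0.45455, so f = (1/2)^(10/22) ≈ 0.729740.
Cmin,ss = (D/Vd)·f/(1−f), so D = Cmin,ss·Vd·(1−f)/f.
D = 7 × 37 × (1−f)/f ≈ 7 × 37 × 0.37035 ≈ 95.92 mg.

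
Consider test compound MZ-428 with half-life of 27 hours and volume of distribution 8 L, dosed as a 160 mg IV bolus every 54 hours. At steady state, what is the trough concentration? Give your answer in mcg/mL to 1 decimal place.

The dosing interval is 2 half-lives, so f = 2^(−2) = 0.25.
At steady state, R = 1/(1 − 0.25) = 4/3.
Single-dose peak C₀ = D/Vd = 160/8 = 20 mcg/mL.
Steady-state peak Cmax,ss = C₀·R = 20 × 4/3 ≈ 26.667 mcg/mL.
Steady-state trough Cmin,ss = Cmax,ss·f ≈ 26.667 × 0.25 ≈ 6.667 mcg/mL.

6.7 mcg/mL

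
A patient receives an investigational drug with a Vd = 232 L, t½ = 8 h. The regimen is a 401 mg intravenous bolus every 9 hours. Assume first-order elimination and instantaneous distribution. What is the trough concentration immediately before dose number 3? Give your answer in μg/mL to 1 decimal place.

1.2 μg/mL

f = (1/2)^(τ/t½) = (1/2)^(9/8) ≈ 0.4585.
C₀ = D/Vd = 401/232 ≈ 1.728 μg/mL.
Before the 3rd dose, 2 doses have been given. Superposition: Cmin = C₀·(f + f²).
≈ 1.728 × (0.4585 + 0.2102) ≈ 1.728 × 0.6687 ≈ 1.156 μg/mL.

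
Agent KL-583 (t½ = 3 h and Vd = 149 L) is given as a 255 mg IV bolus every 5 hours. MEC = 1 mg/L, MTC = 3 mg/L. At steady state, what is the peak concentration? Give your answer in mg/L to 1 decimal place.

Over one 5-h interval, 5/3 ≈ 1.6667 half-lives elapse, leaving f ≈ 0.3150 of each dose.
Accumulation ratio R = 1/(1 − f) ≈ 1/0.6850 ≈ 1.4599.
Each bolus raises the concentration by D/Vd = 255/149 ≈ 1.711 mg/L.
Steady-state peak Cmax,ss = C₀·R ≈ 1.711 × 1.4599 ≈ 2.498 mg/L.
Peak 2.5 mg/L vs MTC 3 mg/L: below toxic threshold.

2.5 mg/L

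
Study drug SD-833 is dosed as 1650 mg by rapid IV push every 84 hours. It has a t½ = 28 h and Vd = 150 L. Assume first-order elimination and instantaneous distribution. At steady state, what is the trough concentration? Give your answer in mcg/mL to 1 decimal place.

1.6 mcg/mL

The dosing interval is 3 half-lives, so f = 2^(−3) = 0.125.
At steady state, R = 1/(1 − 0.125) = 8/7.
Single-dose peak C₀ = D/Vd = 1650/150 = 11 mcg/mL.
Steady-state peak Cmax,ss = C₀·R = 11 × 8/7 ≈ 12.571 mcg/mL.
Steady-state trough Cmin,ss = Cmax,ss·f ≈ 12.571 × 0.125 ≈ 1.571 mcg/mL.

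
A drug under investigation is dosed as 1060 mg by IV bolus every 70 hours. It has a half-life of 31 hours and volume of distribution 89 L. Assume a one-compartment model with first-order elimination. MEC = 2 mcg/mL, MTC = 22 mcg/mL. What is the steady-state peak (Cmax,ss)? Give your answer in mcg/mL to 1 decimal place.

15.1 mcg/mL

Over one 70-h interval, 70/31 ≈ 2.2581 half-lives elapse, leaving f ≈ 0.2091 of each dose.
At steady state, accumulation factor R = 1/(1 − e^(−kτ)) ≈ 1.2644.
Single-dose peak C₀ = D/Vd = 1060/89 ≈ 11.910 mcg/mL.
Steady-state peak Cmax,ss = C₀·R ≈ 11.910 × 1.2644 ≈ 15.059 mcg/mL.
Peak 15.1 mcg/mL vs MTC 22 mcg/mL: below toxic threshold.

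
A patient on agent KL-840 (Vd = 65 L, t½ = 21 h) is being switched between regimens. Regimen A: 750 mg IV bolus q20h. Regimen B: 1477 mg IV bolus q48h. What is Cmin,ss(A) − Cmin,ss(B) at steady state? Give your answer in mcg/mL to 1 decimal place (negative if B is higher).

Regimen A: f = (1/2)^(20/21) ≈ 0.5168; Cmin,ss = (750/65)·f/(1−f) ≈ 12.341 mcg/mL.
Regimen B: f = (1/2)^(48/21) ≈ 0.2051; Cmin,ss = (1477/65)·f/(1−f) ≈ 5.863 mcg/mL.
Difference ≈ 12.341 − 5.863 ≈ 6.478 mcg/mL.

6.5 mcg/mL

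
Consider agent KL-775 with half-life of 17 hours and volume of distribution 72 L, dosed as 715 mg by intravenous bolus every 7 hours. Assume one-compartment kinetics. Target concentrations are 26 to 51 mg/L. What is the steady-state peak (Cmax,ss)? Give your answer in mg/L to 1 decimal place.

40.0 mg/L

τ/t½ = 7/17 ≈ 0.41176, so fraction remaining f = (1/2)^(7/17) ≈ 0.7517.
At steady state, accumulation factor R = 1/(1 − e^(−kτ)) ≈ 4.0274.
Each bolus raises the concentration by D/Vd = 715/72 ≈ 9.931 mg/L.
Cmax,ss = C₀/(1 − f) ≈ 9.931/0.2483 ≈ 39.996 mg/L.
Peak 40.0 mg/L vs MTC 51 mg/L: below toxic threshold.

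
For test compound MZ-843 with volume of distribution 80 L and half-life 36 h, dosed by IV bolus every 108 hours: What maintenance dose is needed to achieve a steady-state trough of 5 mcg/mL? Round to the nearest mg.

2800 mg

τ/t½ = 108/36 ≈ 3, so f = (1/2)^(108/36) ≈ 0.125000.
Cmin,ss = (D/Vd)·f/(1−f), so D = Cmin,ss·Vd·(1−f)/f.
D = 5 × 80 × (1−f)/f ≈ 5 × 80 × 7.00000 ≈ 2800.00 mg.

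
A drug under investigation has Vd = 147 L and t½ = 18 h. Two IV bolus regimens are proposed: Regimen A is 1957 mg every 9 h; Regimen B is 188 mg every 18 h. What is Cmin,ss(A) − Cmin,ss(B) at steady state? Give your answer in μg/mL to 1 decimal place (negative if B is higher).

30.9 μg/mL

Regimen A: f = (1/2)^(9/18) ≈ 0.7071; Cmin,ss = (1957/147)·f/(1−f) ≈ 32.139 μg/mL.
Regimen B: f = (1/2)^(18/18) ≈ 0.5000; Cmin,ss = (188/147)·f/(1−f) ≈ 1.279 μg/mL.
Difference ≈ 32.139 − 1.279 ≈ 30.860 μg/mL.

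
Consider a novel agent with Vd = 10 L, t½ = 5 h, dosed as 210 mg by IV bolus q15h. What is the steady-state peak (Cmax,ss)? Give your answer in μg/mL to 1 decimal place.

24.0 μg/mL

τ = 15 h = 3 half-lives, so f = (1/2)^3 = 0.125.
Accumulation ratio R = 1/(1 − f) = 1/0.875 = 8/7.
Single-dose peak C₀ = D/Vd = 210/10 = 21 μg/mL.
Steady-state peak Cmax,ss = C₀·R = 21 × 8/7 ≈ 24.000 μg/mL.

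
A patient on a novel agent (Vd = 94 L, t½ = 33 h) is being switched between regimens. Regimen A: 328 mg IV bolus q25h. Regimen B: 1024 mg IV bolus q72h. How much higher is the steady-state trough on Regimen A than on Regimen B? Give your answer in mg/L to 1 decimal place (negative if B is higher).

2.0 mg/L

Regimen A: f = (1/2)^(25/33) ≈ 0.5915; Cmin,ss = (328/94)·f/(1−f) ≈ 5.053 mg/L.
Regimen B: f = (1/2)^(72/33) ≈ 0.2204; Cmin,ss = (1024/94)·f/(1−f) ≈ 3.080 mg/L.
Difference ≈ 5.053 − 3.080 ≈ 1.973 mg/L.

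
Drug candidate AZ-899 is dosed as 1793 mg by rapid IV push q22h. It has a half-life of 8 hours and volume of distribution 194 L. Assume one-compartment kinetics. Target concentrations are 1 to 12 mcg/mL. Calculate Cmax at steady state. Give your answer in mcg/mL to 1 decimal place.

Over one 22-h interval, 22/8 ≈ 2.75 half-lives elapse, leaving f ≈ 0.1487 of each dose.
Accumulation ratio R = 1/(1 − f) ≈ 1/0.8513 ≈ 1.1747.
Single-dose peak C₀ = D/Vd = 1793/194 ≈ 9.242 mcg/mL.
Steady-state peak Cmax,ss = C₀·R ≈ 9.242 × 1.1747 ≈ 10.857 mcg/mL.
Peak 10.9 mcg/mL vs MTC 12 mcg/mL: below toxic threshold.

10.9 mcg/mL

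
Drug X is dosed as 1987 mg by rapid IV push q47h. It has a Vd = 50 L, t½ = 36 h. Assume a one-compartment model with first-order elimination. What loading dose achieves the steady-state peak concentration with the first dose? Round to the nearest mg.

f = (1/2)^(47/36) ≈ 0.404565; accumulation ratio R = 1/(1−f) ≈ 1.67944.
Loading dose to hit Cmax,ss on first dose: D_load = D_maint·R ≈ 1987 × 1.67944 ≈ 3337.05 mg.

3337 mg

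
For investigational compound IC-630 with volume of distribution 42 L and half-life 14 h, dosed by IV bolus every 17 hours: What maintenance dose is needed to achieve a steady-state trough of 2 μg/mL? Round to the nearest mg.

111 mg

τ/t½ = 17/14 ≈ 1.2143, so f = (1/2)^(17/14) ≈ 0.430986.
Cmin,ss = (D/Vd)·f/(1−f), so D = Cmin,ss·Vd·(1−f)/f.
D = 2 × 42 × (1−f)/f ≈ 2 × 42 × 1.32026 ≈ 110.90 mg.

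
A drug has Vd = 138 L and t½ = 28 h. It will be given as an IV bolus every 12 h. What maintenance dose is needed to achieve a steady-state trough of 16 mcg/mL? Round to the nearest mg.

τ/t½ = 12/28 ≈ 0.42857, so f = (1/2)^(12/28) ≈ 0.742997.
Cmin,ss = (D/Vd)·f/(1−f), so D = Cmin,ss·Vd·(1−f)/f.
D = 16 × 138 × (1−f)/f ≈ 16 × 138 × 0.34590 ≈ 763.75 mg.

764 mg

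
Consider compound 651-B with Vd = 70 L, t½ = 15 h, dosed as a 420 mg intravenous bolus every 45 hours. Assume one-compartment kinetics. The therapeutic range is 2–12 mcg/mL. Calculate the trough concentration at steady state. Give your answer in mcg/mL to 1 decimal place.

0.9 mcg/mL

The dosing interval is 3 half-lives, so f = 2^(−3) = 0.125.
At steady state, R = 1/(1 − 0.125) = 8/7.
Single-dose peak C₀ = D/Vd = 420/70 = 6 mcg/mL.
Steady-state peak Cmax,ss = C₀·R = 6 × 8/7 ≈ 6.857 mcg/mL.
Steady-state trough Cmin,ss = Cmax,ss·f ≈ 6.857 × 0.125 ≈ 0.857 mcg/mL.
Trough 0.9 mcg/mL vs MEC 2 mcg/mL: subtherapeutic.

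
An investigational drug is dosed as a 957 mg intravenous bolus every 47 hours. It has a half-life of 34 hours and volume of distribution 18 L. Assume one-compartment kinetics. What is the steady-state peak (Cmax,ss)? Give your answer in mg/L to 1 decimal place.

86.3 mg/L

Over one 47-h interval, 47/34 ≈ 1.3824 half-lives elapse, leaving f ≈ 0.3836 of each dose.
Accumulation ratio R = 1/(1 − f) ≈ 1/0.6164 ≈ 1.6223.
Single-dose peak C₀ = D/Vd = 957/18 ≈ 53.167 mg/L.
Cmax,ss = C₀/(1 − f) ≈ 53.167/0.6164 ≈ 86.254 mg/L.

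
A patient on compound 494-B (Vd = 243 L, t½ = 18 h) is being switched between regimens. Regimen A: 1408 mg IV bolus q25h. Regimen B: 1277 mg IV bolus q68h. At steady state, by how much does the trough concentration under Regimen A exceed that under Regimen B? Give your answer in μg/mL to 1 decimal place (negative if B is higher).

Regimen A: f = (1/2)^(25/18) ≈ 0.3819; Cmin,ss = (1408/243)·f/(1−f) ≈ 3.580 μg/mL.
Regimen B: f = (1/2)^(68/18) ≈ 0.0729; Cmin,ss = (1277/243)·f/(1−f) ≈ 0.413 μg/mL.
Difference ≈ 3.580 − 0.413 ≈ 3.167 μg/mL.

3.2 μg/mL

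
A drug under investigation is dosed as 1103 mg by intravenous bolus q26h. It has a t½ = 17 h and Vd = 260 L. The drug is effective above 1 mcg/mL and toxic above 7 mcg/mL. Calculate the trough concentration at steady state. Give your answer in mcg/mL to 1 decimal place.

Over one 26-h interval, 26/17 ≈ 1.5294 half-lives elapse, leaving f ≈ 0.3464 of each dose.
At steady state, accumulation factor R = 1/(1 − e^(−kτ)) ≈ 1.5300.
Single-dose peak C₀ = D/Vd = 1103/260 ≈ 4.242 mcg/mL.
Steady-state peak Cmax,ss = C₀·R ≈ 4.242 × 1.5300 ≈ 6.490 mcg/mL.
Steady-state trough Cmin,ss = Cmax,ss·f ≈ 6.490 × 0.3464 ≈ 2.248 mcg/mL.
Trough 2.2 mcg/mL vs MEC 1 mcg/mL: adequate.

2.2 mcg/mL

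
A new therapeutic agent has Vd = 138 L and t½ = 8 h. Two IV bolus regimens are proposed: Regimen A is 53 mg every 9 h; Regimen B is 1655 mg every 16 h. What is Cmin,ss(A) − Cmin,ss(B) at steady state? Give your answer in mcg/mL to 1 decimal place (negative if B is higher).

-3.7 mcg/mL

Regimen A: f = (1/2)^(9/8) ≈ 0.4585; Cmin,ss = (53/138)·f/(1−f) ≈ 0.325 mcg/mL.
Regimen B: f = (1/2)^(16/8) ≈ 0.2500; Cmin,ss = (1655/138)·f/(1−f) ≈ 3.998 mcg/mL.
Difference ≈ 0.325 − 3.998 ≈ -3.673 mcg/mL.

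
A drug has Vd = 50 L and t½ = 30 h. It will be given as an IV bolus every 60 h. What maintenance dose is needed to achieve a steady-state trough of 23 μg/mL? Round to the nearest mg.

τ/t½ = 60/30 ≈ 2, so f = (1/2)^(60/30) ≈ 0.250000.
Cmin,ss = (D/Vd)·f/(1−f), so D = Cmin,ss·Vd·(1−f)/f.
D = 23 × 50 × (1−f)/f ≈ 23 × 50 × 3.00000 ≈ 3450.00 mg.

3450 mg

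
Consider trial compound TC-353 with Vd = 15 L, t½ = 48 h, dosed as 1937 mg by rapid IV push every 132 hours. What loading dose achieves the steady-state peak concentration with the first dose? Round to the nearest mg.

f = (1/2)^(132/48) ≈ 0.148651; accumulation ratio R = 1/(1−f) ≈ 1.17461.
Loading dose to hit Cmax,ss on first dose: D_load = D_maint·R ≈ 1937 × 1.17461 ≈ 2275.22 mg.

2275 mg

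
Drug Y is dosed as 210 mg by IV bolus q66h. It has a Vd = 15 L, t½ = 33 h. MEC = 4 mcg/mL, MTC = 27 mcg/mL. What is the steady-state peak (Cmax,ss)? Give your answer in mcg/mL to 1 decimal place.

18.7 mcg/mL

The dosing interval is 2 half-lives, so f = 2^(−2) = 0.25.
At steady state, R = 1/(1 − 0.25) = 4/3.
Single-dose peak C₀ = D/Vd = 210/15 = 14 mcg/mL.
Steady-state peak Cmax,ss = C₀·R = 14 × 4/3 ≈ 18.667 mcg/mL.
Peak 18.7 mcg/mL vs MTC 27 mcg/mL: below toxic threshold.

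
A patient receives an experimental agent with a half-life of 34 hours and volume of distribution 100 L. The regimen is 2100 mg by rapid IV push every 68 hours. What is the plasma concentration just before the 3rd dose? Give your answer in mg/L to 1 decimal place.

6.6 mg/L

f = (1/2)^(τ/t½) = (1/2)^(68/34) ≈ 0.2500.
C₀ = D/Vd = 2100/100 ≈ 21.000 mg/L.
Before the 3rd dose, 2 doses have been given. Superposition: Cmin = C₀·(f + f²).
≈ 21.000 × (0.2500 + 0.0625) ≈ 21.000 × 0.3125 ≈ 6.562 mg/L.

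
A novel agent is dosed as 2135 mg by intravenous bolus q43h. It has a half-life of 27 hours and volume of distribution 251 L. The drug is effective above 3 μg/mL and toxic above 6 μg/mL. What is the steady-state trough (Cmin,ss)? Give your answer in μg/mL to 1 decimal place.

4.2 μg/mL

τ/t½ = 43/27 ≈ 1.5926, so fraction remaining f = (1/2)^(43/27) ≈ 0.3316.
Each bolus raises the concentration by D/Vd = 2135/251 ≈ 8.506 μg/mL.
Steady-state trough Cmin,ss = C₀·f/(1−f) ≈ 8.506 × 0.3316/0.6684 ≈ 4.220 μg/mL.
Trough 4.2 μg/mL vs MEC 3 μg/mL: adequate.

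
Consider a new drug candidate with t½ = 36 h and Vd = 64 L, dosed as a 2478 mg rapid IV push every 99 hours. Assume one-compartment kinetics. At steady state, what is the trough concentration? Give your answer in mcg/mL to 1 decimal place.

6.8 mcg/mL

Over one 99-h interval, 99/36 ≈ 2.75 half-lives elapse, leaving f ≈ 0.1487 of each dose.
Accumulation ratio R = 1/(1 − f) ≈ 1/0.8513 ≈ 1.1747.
Each bolus raises the concentration by D/Vd = 2478/64 ≈ 38.719 mcg/mL.
Steady-state peak Cmax,ss = C₀·R ≈ 38.719 × 1.1747 ≈ 45.483 mcg/mL.
Steady-state trough Cmin,ss = Cmax,ss·f ≈ 45.483 × 0.1487 ≈ 6.763 mcg/mL.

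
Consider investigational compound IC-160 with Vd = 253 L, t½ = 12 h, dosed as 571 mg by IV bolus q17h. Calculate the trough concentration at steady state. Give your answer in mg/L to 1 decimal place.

Over one 17-h interval, 17/12 ≈ 1.4167 half-lives elapse, leaving f ≈ 0.3746 of each dose.
Single-dose peak C₀ = D/Vd = 571/253 ≈ 2.257 mg/L.
Steady-state trough Cmin,ss = C₀·f/(1−f) ≈ 2.257 × 0.3746/0.6254 ≈ 1.352 mg/L.

1.4 mg/L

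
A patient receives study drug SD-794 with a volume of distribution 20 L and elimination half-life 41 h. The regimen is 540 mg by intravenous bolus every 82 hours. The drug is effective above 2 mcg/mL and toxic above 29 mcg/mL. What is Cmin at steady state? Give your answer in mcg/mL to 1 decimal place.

τ = 82 h = 2 half-lives, so f = (1/2)^2 = 0.25.
Accumulation ratio R = 1/(1 − f) = 1/0.75 = 4/3.
Single-dose peak C₀ = D/Vd = 540/20 = 27 mcg/mL.
Steady-state peak Cmax,ss = C₀·R = 27 × 4/3 ≈ 36.000 mcg/mL.
Steady-state trough Cmin,ss = Cmax,ss·f ≈ 36.000 × 0.25 ≈ 9.000 mcg/mL.
Trough 9.0 mcg/mL vs MEC 2 mcg/mL: adequate.

9.0 mcg/mL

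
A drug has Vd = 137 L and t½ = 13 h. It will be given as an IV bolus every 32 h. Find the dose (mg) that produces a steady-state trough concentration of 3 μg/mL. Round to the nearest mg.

τ/t½ = 32/13 ≈ 2.4615, so f = (1/2)^(32/13) ≈ 0.181553.
Cmin,ss = (D/Vd)·f/(1−f), so D = Cmin,ss·Vd·(1−f)/f.
D = 3 × 137 × (1−f)/f ≈ 3 × 137 × 4.50803 ≈ 1852.80 mg.

1853 mg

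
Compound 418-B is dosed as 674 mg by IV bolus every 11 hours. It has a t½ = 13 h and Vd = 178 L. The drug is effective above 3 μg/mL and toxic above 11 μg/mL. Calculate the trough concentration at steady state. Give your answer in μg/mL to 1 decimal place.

Over one 11-h interval, 11/13 ≈ 0.84615 half-lives elapse, leaving f ≈ 0.5563 of each dose.
At steady state, accumulation factor R = 1/(1 − e^(−kτ)) ≈ 2.2538.
Each bolus raises the concentration by D/Vd = 674/178 ≈ 3.787 μg/mL.
Cmax,ss = C₀/(1 − f) ≈ 3.787/0.4437 ≈ 8.535 μg/mL.
One interval later, Cmin,ss = Cmax,ss·e^(−kτ) ≈ 8.535 × 0.5563 ≈ 4.748 μg/mL.
Trough 4.7 μg/mL vs MEC 3 μg/mL: adequate.

4.7 μg/mL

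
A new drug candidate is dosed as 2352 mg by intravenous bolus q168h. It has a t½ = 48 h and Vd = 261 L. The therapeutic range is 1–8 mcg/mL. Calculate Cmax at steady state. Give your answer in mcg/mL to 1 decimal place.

9.9 mcg/mL

k = ln2/t½ = ln2/48 ≈ 0.014441 h⁻¹; fraction remaining f = e^(−kτ) = e^(−0.014441×168) ≈ 0.0884.
Accumulation ratio R = 1/(1 − f) ≈ 1/0.9116 ≈ 1.0970.
Single-dose peak C₀ = D/Vd = 2352/261 ≈ 9.011 mcg/mL.
Steady-state peak Cmax,ss = C₀·R ≈ 9.011 × 1.0970 ≈ 9.885 mcg/mL.
Peak 9.9 mcg/mL vs MTC 8 mcg/mL: exceeds toxic threshold.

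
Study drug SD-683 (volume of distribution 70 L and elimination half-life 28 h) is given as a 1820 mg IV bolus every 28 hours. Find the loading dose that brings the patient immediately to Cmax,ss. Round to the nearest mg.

3640 mg

f = (1/2)^(28/28) ≈ 0.500000; accumulation ratio R = 1/(1−f) ≈ 2.00000.
Loading dose to hit Cmax,ss on first dose: D_load = D_maint·R ≈ 1820 × 2.00000 ≈ 3640.00 mg.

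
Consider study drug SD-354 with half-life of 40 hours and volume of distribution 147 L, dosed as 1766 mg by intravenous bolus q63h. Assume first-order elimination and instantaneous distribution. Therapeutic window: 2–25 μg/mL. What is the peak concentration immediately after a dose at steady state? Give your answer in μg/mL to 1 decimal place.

18.1 μg/mL

k = ln2/t½ = ln2/40 ≈ 0.017329 h⁻¹; fraction remaining f = e^(−kτ) = e^(−0.017329×63) ≈ 0.3356.
Accumulation ratio R = 1/(1 − f) ≈ 1/0.6644 ≈ 1.5051.
Each bolus raises the concentration by D/Vd = 1766/147 ≈ 12.014 μg/mL.
Steady-state peak Cmax,ss = C₀·R ≈ 12.014 × 1.5051 ≈ 18.082 μg/mL.
Peak 18.1 μg/mL vs MTC 25 μg/mL: below toxic threshold.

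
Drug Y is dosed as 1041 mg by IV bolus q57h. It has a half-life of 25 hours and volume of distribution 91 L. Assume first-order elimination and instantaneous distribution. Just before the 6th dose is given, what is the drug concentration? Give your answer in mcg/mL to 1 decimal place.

3.0 mcg/mL

f = (1/2)^(τ/t½) = (1/2)^(57/25) ≈ 0.2059.
C₀ = D/Vd = 1041/91 ≈ 11.440 mcg/mL.
Before the 6th dose, 5 doses have been given. Superposition: Cmin = C₀·(f + f² + … + f^5).
≈ 11.440 × (0.2059 + 0.0424 + 0.0087 + 0.0018 + 0.0004) ≈ 11.440 × 0.2592 ≈ 2.965 mcg/mL.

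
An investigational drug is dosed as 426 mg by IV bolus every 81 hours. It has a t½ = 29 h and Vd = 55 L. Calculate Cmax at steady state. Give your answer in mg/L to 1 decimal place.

τ/t½ = 81/29 ≈ 2.7931, so fraction remaining f = (1/2)^(81/29) ≈ 0.1443.
Accumulation ratio R = 1/(1 − f) ≈ 1/0.8557 ≈ 1.1686.
Each bolus raises the concentration by D/Vd = 426/55 ≈ 7.745 mg/L.
Steady-state peak Cmax,ss = C₀·R ≈ 7.745 × 1.1686 ≈ 9.051 mg/L.

9.1 mg/L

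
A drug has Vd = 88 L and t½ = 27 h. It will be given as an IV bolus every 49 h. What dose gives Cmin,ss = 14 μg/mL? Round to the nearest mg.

3102 mg

τ/t½ = 49/27 ≈ 1.8148, so f = (1/2)^(49/27) ≈ 0.284241.
Cmin,ss = (D/Vd)·f/(1−f), so D = Cmin,ss·Vd·(1−f)/f.
D = 14 × 88 × (1−f)/f ≈ 14 × 88 × 2.51814 ≈ 3102.35 mg.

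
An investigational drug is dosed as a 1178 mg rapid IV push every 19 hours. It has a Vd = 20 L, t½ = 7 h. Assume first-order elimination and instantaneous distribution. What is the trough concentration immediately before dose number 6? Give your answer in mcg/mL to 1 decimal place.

10.6 mcg/mL

f = (1/2)^(τ/t½) = (1/2)^(19/7) ≈ 0.1524.
C₀ = D/Vd = 1178/20 ≈ 58.900 mcg/mL.
Before the 6th dose, 5 doses have been given. Superposition: Cmin = C₀·(f + f² + … + f^5).
≈ 58.900 × (0.1524 + 0.0232 + 0.0035 + 0.0005 + 0.0001) ≈ 58.900 × 0.1797 ≈ 10.584 mcg/mL.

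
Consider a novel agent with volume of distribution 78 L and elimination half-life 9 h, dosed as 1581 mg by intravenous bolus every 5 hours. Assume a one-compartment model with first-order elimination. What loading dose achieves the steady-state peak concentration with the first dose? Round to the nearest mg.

4947 mg

f = (1/2)^(5/9) ≈ 0.680395; accumulation ratio R = 1/(1−f) ≈ 3.12886.
Loading dose to hit Cmax,ss on first dose: D_load = D_maint·R ≈ 1581 × 3.12886 ≈ 4946.73 mg.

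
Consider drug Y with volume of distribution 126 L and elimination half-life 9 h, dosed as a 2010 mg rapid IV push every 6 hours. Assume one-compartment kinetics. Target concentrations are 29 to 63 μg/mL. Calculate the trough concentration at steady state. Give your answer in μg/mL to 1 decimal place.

27.2 μg/mL

τ/t½ = 6/9 ≈ 0.66667, so fraction remaining f = (1/2)^(6/9) ≈ 0.6300.
Single-dose peak C₀ = D/Vd = 2010/126 ≈ 15.952 μg/mL.
Steady-state trough Cmin,ss = C₀·f/(1−f) ≈ 15.952 × 0.6300/0.3700 ≈ 27.162 μg/mL.
Trough 27.2 μg/mL vs MEC 29 μg/mL: subtherapeutic.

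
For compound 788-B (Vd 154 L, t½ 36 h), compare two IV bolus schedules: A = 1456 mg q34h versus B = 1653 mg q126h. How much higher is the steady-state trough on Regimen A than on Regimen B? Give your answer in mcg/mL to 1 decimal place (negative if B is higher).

9.2 mcg/mL

Regimen A: f = (1/2)^(34/36) ≈ 0.5196; Cmin,ss = (1456/154)·f/(1−f) ≈ 10.226 mcg/mL.
Regimen B: f = (1/2)^(126/36) ≈ 0.0884; Cmin,ss = (1653/154)·f/(1−f) ≈ 1.041 mcg/mL.
Difference ≈ 10.226 − 1.041 ≈ 9.185 mcg/mL.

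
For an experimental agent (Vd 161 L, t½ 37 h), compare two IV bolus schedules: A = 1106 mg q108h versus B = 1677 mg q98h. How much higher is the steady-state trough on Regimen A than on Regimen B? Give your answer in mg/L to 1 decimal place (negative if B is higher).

-0.9 mg/L

Regimen A: f = (1/2)^(108/37) ≈ 0.1322; Cmin,ss = (1106/161)·f/(1−f) ≈ 1.047 mg/L.
Regimen B: f = (1/2)^(98/37) ≈ 0.1595; Cmin,ss = (1677/161)·f/(1−f) ≈ 1.977 mg/L.
Difference ≈ 1.047 − 1.977 ≈ -0.930 mg/L.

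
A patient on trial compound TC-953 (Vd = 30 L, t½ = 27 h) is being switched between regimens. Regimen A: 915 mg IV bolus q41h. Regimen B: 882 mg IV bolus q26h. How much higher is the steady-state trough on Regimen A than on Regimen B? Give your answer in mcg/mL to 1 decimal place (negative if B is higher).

-14.6 mcg/mL

Regimen A: f = (1/2)^(41/27) ≈ 0.3490; Cmin,ss = (915/30)·f/(1−f) ≈ 16.351 mcg/mL.
Regimen B: f = (1/2)^(26/27) ≈ 0.5130; Cmin,ss = (882/30)·f/(1−f) ≈ 30.970 mcg/mL.
Difference ≈ 16.351 − 30.970 ≈ -14.619 mcg/mL.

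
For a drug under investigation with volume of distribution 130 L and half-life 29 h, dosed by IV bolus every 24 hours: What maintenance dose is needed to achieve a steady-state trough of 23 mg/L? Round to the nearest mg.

τ/t½ = 24/29 ≈ 0.82759, so f = (1/2)^(24/29) ≈ 0.563471.
Cmin,ss = (D/Vd)·f/(1−f), so D = Cmin,ss·Vd·(1−f)/f.
D = 23 × 130 × (1−f)/f ≈ 23 × 130 × 0.77471 ≈ 2316.38 mg.

2316 mg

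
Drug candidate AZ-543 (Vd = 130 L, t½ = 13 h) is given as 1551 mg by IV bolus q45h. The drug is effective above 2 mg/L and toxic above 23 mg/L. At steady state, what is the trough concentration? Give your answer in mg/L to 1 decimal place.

1.2 mg/L

Over one 45-h interval, 45/13 ≈ 3.4615 half-lives elapse, leaving f ≈ 0.0908 of each dose.
At steady state, accumulation factor R = 1/(1 − e^(−kτ)) ≈ 1.0999.
Single-dose peak C₀ = D/Vd = 1551/130 ≈ 11.931 mg/L.
Cmax,ss = C₀/(1 − f) ≈ 11.931/0.9092 ≈ 13.123 mg/L.
One interval later, Cmin,ss = Cmax,ss·e^(−kτ) ≈ 13.123 × 0.0908 ≈ 1.192 mg/L.
Trough 1.2 mg/L vs MEC 2 mg/L: subtherapeutic.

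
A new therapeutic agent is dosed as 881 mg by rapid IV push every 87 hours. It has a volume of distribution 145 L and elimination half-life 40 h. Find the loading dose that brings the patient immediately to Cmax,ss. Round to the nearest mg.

1132 mg

f = (1/2)^(87/40) ≈ 0.221442; accumulation ratio R = 1/(1−f) ≈ 1.28443.
Loading dose to hit Cmax,ss on first dose: D_load = D_maint·R ≈ 881 × 1.28443 ≈ 1131.58 mg.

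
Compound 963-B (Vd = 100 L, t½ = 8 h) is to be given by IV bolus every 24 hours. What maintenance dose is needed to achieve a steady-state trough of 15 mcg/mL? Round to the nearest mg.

10500 mg

τ/t½ = 24/8 ≈ 3, so f = (1/2)^(24/8) ≈ 0.125000.
Cmin,ss = (D/Vd)·f/(1−f), so D = Cmin,ss·Vd·(1−f)/f.
D = 15 × 100 × (1−f)/f ≈ 15 × 100 × 7.00000 ≈ 10500.00 mg.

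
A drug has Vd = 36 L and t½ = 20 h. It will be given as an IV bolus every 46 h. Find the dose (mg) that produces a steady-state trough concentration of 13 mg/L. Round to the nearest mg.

1837 mg

τ/t½ = 46/20 ≈ 2.3, so f = (1/2)^(46/20) ≈ 0.203063.
Cmin,ss = (D/Vd)·f/(1−f), so D = Cmin,ss·Vd·(1−f)/f.
D = 13 × 36 × (1−f)/f ≈ 13 × 36 × 3.92458 ≈ 1836.70 mg.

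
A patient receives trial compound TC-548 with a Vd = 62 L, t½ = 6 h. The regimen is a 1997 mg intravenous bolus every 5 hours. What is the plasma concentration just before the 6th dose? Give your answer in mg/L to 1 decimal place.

38.9 mg/L

f = (1/2)^(τ/t½) = (1/2)^(5/6) ≈ 0.5612.
C₀ = D/Vd = 1997/62 ≈ 32.210 mg/L.
Before the 6th dose, 5 doses have been given. Superposition: Cmin = C₀·(f + f² + … + f^5).
≈ 32.210 × (0.5612 + 0.3149 + 0.1767 + 0.0992 + 0.0557) ≈ 32.210 × 1.2077 ≈ 38.900 mg/L.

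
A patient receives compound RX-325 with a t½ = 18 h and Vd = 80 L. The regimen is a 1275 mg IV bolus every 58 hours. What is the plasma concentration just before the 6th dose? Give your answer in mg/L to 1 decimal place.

1.9 mg/L

f = (1/2)^(τ/t½) = (1/2)^(58/18) ≈ 0.1072.
C₀ = D/Vd = 1275/80 ≈ 15.938 mg/L.
Before the 6th dose, 5 doses have been given. Superposition: Cmin = C₀·(f + f² + … + f^5).
≈ 15.938 × (0.1072 + 0.0115 + 0.0012 + 0.0001 + 0.0000) ≈ 15.938 × 0.1200 ≈ 1.913 mg/L.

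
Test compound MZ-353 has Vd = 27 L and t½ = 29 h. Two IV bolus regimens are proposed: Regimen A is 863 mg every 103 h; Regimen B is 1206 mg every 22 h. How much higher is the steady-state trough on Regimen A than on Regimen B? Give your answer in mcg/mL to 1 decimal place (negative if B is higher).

-61.6 mcg/mL

Regimen A: f = (1/2)^(103/29) ≈ 0.0853; Cmin,ss = (863/27)·f/(1−f) ≈ 2.981 mcg/mL.
Regimen B: f = (1/2)^(22/29) ≈ 0.5911; Cmin,ss = (1206/27)·f/(1−f) ≈ 64.569 mcg/mL.
Difference ≈ 2.981 − 64.569 ≈ -61.588 mcg/mL.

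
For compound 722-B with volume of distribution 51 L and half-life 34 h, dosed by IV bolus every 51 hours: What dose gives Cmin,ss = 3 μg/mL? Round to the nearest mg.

τ/t½ = 51/34 ≈ 1.5, so f = (1/2)^(51/34) ≈ 0.353553.
Cmin,ss = (D/Vd)·f/(1−f), so D = Cmin,ss·Vd·(1−f)/f.
D = 3 × 51 × (1−f)/f ≈ 3 × 51 × 1.82843 ≈ 279.75 mg.

280 mg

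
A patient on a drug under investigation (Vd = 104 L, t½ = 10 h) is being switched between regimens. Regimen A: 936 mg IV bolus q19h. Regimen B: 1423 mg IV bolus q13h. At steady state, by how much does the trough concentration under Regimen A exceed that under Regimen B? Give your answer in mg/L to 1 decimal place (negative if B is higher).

-6.1 mg/L

Regimen A: f = (1/2)^(19/10) ≈ 0.2679; Cmin,ss = (936/104)·f/(1−f) ≈ 3.293 mg/L.
Regimen B: f = (1/2)^(13/10) ≈ 0.4061; Cmin,ss = (1423/104)·f/(1−f) ≈ 9.356 mg/L.
Difference ≈ 3.293 − 9.356 ≈ -6.063 mg/L.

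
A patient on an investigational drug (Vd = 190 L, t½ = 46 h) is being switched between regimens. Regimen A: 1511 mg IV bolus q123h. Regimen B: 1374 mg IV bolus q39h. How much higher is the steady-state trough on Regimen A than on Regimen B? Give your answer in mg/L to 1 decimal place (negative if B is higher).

Regimen A: f = (1/2)^(123/46) ≈ 0.1567; Cmin,ss = (1511/190)·f/(1−f) ≈ 1.478 mg/L.
Regimen B: f = (1/2)^(39/46) ≈ 0.5556; Cmin,ss = (1374/190)·f/(1−f) ≈ 9.041 mg/L.
Difference ≈ 1.478 − 9.041 ≈ -7.563 mg/L.

-7.6 mg/L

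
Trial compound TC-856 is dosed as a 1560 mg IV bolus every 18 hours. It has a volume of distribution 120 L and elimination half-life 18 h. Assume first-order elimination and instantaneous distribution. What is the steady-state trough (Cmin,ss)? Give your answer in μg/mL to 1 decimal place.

The dosing interval is 1 half-life, so f = 2^(−1) = 0.5.
At steady state, R = 1/(1 − 0.5) = 2/1.
Single-dose peak C₀ = D/Vd = 1560/120 = 13 μg/mL.
Steady-state peak Cmax,ss = C₀·R = 13 × 2/1 ≈ 26.000 μg/mL.
Steady-state trough Cmin,ss = Cmax,ss·f ≈ 26.000 × 0.5 ≈ 13.000 μg/mL.

13.0 μg/mL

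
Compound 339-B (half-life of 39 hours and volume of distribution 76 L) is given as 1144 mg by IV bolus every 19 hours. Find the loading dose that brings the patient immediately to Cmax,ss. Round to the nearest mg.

3992 mg

f = (1/2)^(19/39) ≈ 0.713418; accumulation ratio R = 1/(1−f) ≈ 3.48940.
Loading dose to hit Cmax,ss on first dose: D_load = D_maint·R ≈ 1144 × 3.48940 ≈ 3991.87 mg.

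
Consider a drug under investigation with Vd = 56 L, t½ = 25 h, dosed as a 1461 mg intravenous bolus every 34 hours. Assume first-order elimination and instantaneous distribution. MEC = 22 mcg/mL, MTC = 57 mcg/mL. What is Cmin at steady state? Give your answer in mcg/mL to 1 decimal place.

Over one 34-h interval, 34/25 ≈ 1.36 half-lives elapse, leaving f ≈ 0.3896 of each dose.
Accumulation ratio R = 1/(1 − f) ≈ 1/0.6104 ≈ 1.6383.
Each bolus raises the concentration by D/Vd = 1461/56 ≈ 26.089 mcg/mL.
Steady-state peak Cmax,ss = C₀·R ≈ 26.089 × 1.6383 ≈ 42.742 mcg/mL.
One interval later, Cmin,ss = Cmax,ss·e^(−kτ) ≈ 42.742 × 0.3896 ≈ 16.652 mcg/mL.
Trough 16.7 mcg/mL vs MEC 22 mcg/mL: subtherapeutic.

16.7 mcg/mL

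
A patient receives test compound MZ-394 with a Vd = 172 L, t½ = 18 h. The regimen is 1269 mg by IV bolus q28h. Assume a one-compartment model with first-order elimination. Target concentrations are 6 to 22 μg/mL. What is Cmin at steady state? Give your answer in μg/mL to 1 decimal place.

τ/t½ = 28/18 ≈ 1.5556, so fraction remaining f = (1/2)^(28/18) ≈ 0.3402.
At steady state, accumulation factor R = 1/(1 − e^(−kτ)) ≈ 1.5156.
Each bolus raises the concentration by D/Vd = 1269/172 ≈ 7.378 μg/mL.
Cmax,ss = C₀/(1 − f) ≈ 7.378/0.6598 ≈ 11.182 μg/mL.
One interval later, Cmin,ss = Cmax,ss·e^(−kτ) ≈ 11.182 × 0.3402 ≈ 3.804 μg/mL.
Trough 3.8 μg/mL vs MEC 6 μg/mL: subtherapeutic.

3.8 μg/mL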